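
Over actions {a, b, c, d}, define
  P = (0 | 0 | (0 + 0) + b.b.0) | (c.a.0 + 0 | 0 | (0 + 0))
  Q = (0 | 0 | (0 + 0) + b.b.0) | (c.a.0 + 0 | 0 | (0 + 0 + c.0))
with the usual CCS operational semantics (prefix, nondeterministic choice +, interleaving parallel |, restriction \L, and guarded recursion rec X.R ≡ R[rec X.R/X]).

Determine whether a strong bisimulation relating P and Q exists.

LTS(P): 9 reachable states
  p0 = (0 | 0 | (0 + 0) + b.b.0) | (c.a.0 + 0 | 0 | (0 + 0)) → =b=> p1, =c=> p2
  p1 = b.0 | (c.a.0 + 0 | 0 | (0 + 0)) → =b=> p3, =c=> p4
  p2 = (0 | 0 | (0 + 0) + b.b.0) | a.0 → =a=> p5, =b=> p4
  p3 = 0 | (c.a.0 + 0 | 0 | (0 + 0)) → =c=> p6
  p4 = b.0 | a.0 → =a=> p7, =b=> p6
  p5 = (0 | 0 | (0 + 0) + b.b.0) | 0 → =b=> p7
  p6 = 0 | a.0 → =a=> p8
  p7 = b.0 | 0 → =b=> p8
  p8 = 0 | 0 → ·
LTS(Q): 12 reachable states
  q0 = (0 | 0 | (0 + 0) + b.b.0) | (c.a.0 + 0 | 0 | (0 + 0 + c.0)) → =b=> q1, =c=> q2, =c=> q3
  q1 = b.0 | (c.a.0 + 0 | 0 | (0 + 0 + c.0)) → =b=> q4, =c=> q5, =c=> q6
  q2 = (0 | 0 | (0 + 0) + b.b.0) | (0 | 0 | 0) → =b=> q5
  q3 = (0 | 0 | (0 + 0) + b.b.0) | a.0 → =a=> q7, =b=> q6
  q4 = 0 | (c.a.0 + 0 | 0 | (0 + 0 + c.0)) → =c=> q8, =c=> q9
  q5 = b.0 | (0 | 0 | 0) → =b=> q8
  q6 = b.0 | a.0 → =a=> q10, =b=> q9
  q7 = (0 | 0 | (0 + 0) + b.b.0) | 0 → =b=> q10
  q8 = 0 | (0 | 0 | 0) → ·
  q9 = 0 | a.0 → =a=> q11
  q10 = b.0 | 0 → =b=> q11
  q11 = 0 | 0 → ·
Bisimilarity quotient blocks:
  B0 = {p0}
  B1 = {p2, q3}
  B2 = {p5, q2, q7}
  B3 = {p7, q10, q5}
  B4 = {p8, q11, q8}
  B5 = {p4, q6}
  B6 = {p6, q9}
  B7 = {p1}
  B8 = {p3}
  B9 = {q0}
  B10 = {q1}
  B11 = {q4}
p0 ∈ B0, q0 ∈ B9 → different blocks

P ≁ Q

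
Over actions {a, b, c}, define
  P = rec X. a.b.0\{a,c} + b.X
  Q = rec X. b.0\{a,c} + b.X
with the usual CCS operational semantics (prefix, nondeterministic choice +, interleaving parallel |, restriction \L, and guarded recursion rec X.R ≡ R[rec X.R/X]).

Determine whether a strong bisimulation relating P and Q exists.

LTS(P): 3 reachable states
  m0 = rec X. a.b.0\{a,c} + b.X has moves ··a··> m1, ··b··> m0
  m1 = b.0\{a,c} has moves ··b··> m2
  m2 = 0\{a,c} has moves stopped
LTS(Q): 2 reachable states
  n0 = rec X. b.0\{a,c} + b.X has moves ··b··> n0, ··b··> n1
  n1 = 0\{a,c} has moves stopped
Coarsest stable partition (strong bisimilarity classes):
  B0 = {m0}
  B1 = {m1}
  B2 = {m2, n1}
  B3 = {n0}
m0 ∈ B0, n0 ∈ B3 → different blocks

NO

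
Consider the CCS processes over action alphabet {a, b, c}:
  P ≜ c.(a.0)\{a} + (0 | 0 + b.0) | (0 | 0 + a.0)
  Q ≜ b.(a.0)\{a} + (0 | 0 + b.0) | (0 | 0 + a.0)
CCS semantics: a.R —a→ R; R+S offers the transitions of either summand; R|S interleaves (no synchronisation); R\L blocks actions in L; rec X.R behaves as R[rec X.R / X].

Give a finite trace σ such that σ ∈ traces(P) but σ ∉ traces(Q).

Reachable graph of P (5 states):
  u0 = c.(a.0)\{a} + (0 | 0 + b.0) | (0 | 0 + a.0) | ··a··> u1, ··b··> u2, ··c··> u3
  u1 = (0 | 0 + b.0) | 0 | ··b··> u4
  u2 = 0 | (0 | 0 + a.0) | ··a··> u4
  u3 = (a.0)\{a} | stopped
  u4 = 0 | 0 | stopped
Reachable graph of Q (5 states):
  v0 = b.(a.0)\{a} + (0 | 0 + b.0) | (0 | 0 + a.0) | ··a··> v1, ··b··> v2, ··b··> v3
  v1 = (0 | 0 + b.0) | 0 | ··b··> v4
  v2 = (a.0)\{a} | stopped
  v3 = 0 | (0 | 0 + a.0) | ··a··> v4
  v4 = 0 | 0 | stopped
Executing c from P (initial set {u0}):
  [1] c ⇒ {u3}
  P completes σ.
Executing c from Q (initial set {v0}):
  [1] c ⇒ no successor for Q

c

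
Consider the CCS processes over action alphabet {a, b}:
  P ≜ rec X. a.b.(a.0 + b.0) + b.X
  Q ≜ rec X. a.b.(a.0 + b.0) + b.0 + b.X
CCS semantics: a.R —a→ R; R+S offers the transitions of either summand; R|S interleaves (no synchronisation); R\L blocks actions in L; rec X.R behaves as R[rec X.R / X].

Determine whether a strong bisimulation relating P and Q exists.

P ≁ Q

P's transition system — 4 states:
  s0 = rec X. a.b.(a.0 + b.0) + b.X → =a=> s1, =b=> s0
  s1 = b.(a.0 + b.0) → =b=> s2
  s2 = a.0 + b.0 → =a=> s3, =b=> s3
  s3 = 0 → (no moves)
Q's transition system — 4 states:
  t0 = rec X. a.b.(a.0 + b.0) + b.0 + b.X → =a=> t1, =b=> t0, =b=> t2
  t1 = b.(a.0 + b.0) → =b=> t3
  t2 = 0 → (no moves)
  t3 = a.0 + b.0 → =a=> t2, =b=> t2
Bisimilarity quotient blocks:
  B0 = {s0}
  B1 = {s1, t1}
  B2 = {s2, t3}
  B3 = {s3, t2}
  B4 = {t0}
s0 ∈ B0, t0 ∈ B4 → different blocks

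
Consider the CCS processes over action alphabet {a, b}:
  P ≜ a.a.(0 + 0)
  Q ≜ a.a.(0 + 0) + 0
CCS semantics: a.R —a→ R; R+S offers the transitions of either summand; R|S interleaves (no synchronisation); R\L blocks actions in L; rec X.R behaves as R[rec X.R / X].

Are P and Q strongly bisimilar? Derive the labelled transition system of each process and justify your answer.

YES

P's transition system — 3 states:
  p0 = a.a.(0 + 0) has moves —a→ p1
  p1 = a.(0 + 0) has moves —a→ p2
  p2 = 0 + 0 has moves ∅
Q's transition system — 3 states:
  q0 = a.a.(0 + 0) + 0 has moves —a→ q1
  q1 = a.(0 + 0) has moves —a→ q2
  q2 = 0 + 0 has moves ∅
Bisimilarity quotient blocks:
  B0 = {p0, q0}
  B1 = {p1, q1}
  B2 = {p2, q2}
p0 ∈ B0, q0 ∈ B0 → same block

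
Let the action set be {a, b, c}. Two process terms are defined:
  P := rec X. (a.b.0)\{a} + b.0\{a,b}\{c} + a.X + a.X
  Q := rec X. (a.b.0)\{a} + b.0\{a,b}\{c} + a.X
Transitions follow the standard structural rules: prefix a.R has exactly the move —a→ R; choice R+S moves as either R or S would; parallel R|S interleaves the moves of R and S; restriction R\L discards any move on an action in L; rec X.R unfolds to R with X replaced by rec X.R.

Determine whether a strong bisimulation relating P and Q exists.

LTS(P): 2 reachable states
  u0 = rec X. (a.b.0)\{a} + b.0\{a,b}\{c} + a.X + a.X → =a=> u0, =b=> u1
  u1 = 0\{a,b}\{c} → deadlocked
LTS(Q): 2 reachable states
  v0 = rec X. (a.b.0)\{a} + b.0\{a,b}\{c} + a.X → =a=> v0, =b=> v1
  v1 = 0\{a,b}\{c} → deadlocked
Partition-refinement fixed point:
  B0 = {u0, v0}
  B1 = {u1, v1}
u0 ∈ B0, v0 ∈ B0 → same block

P ~ Q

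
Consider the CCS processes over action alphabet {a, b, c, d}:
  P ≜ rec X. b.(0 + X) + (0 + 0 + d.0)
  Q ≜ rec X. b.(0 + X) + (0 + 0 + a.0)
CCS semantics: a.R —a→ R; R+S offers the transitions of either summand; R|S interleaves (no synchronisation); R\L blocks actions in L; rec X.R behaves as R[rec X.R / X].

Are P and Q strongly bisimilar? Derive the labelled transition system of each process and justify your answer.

P's transition system — 3 states:
  p0 = rec X. b.(0 + X) + (0 + 0 + d.0) ⊢ --b--▸ p1, --d--▸ p2
  p1 = 0 + (rec X. b.(0 + X) + (0 + 0 + d.0)) ⊢ --b--▸ p1, --d--▸ p2
  p2 = 0 ⊢ (no moves)
Q's transition system — 3 states:
  q0 = rec X. b.(0 + X) + (0 + 0 + a.0) ⊢ --a--▸ q1, --b--▸ q2
  q1 = 0 ⊢ (no moves)
  q2 = 0 + (rec X. b.(0 + X) + (0 + 0 + a.0)) ⊢ --a--▸ q1, --b--▸ q2
Bisimilarity quotient blocks:
  B0 = {p0, p1}
  B1 = {p2, q1}
  B2 = {q0, q2}
p0 ∈ B0, q0 ∈ B2 → different blocks

P ≁ Q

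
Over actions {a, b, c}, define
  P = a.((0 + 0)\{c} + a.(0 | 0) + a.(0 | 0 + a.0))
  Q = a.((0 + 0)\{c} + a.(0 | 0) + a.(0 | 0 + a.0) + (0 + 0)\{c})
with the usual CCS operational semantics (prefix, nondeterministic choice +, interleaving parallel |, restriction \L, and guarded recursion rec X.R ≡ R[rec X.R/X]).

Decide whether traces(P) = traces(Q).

traces(P) = traces(Q)

Reachable graph of P (5 states):
  u0 = a.((0 + 0)\{c} + a.(0 | 0) + a.(0 | 0 + a.0)) has moves --a--▸ u1
  u1 = (0 + 0)\{c} + a.(0 | 0) + a.(0 | 0 + a.0) has moves --a--▸ u2, --a--▸ u3
  u2 = 0 | 0 has moves deadlocked
  u3 = 0 | 0 + a.0 has moves --a--▸ u4
  u4 = 0 has moves deadlocked
Reachable graph of Q (5 states):
  v0 = a.((0 + 0)\{c} + a.(0 | 0) + a.(0 | 0 + a.0) + (0 + 0)\{c}) has moves --a--▸ v1
  v1 = (0 + 0)\{c} + a.(0 | 0) + a.(0 | 0 + a.0) + (0 + 0)\{c} has moves --a--▸ v2, --a--▸ v3
  v2 = 0 | 0 has moves deadlocked
  v3 = 0 | 0 + a.0 has moves --a--▸ v4
  v4 = 0 has moves deadlocked
Partition-refinement fixed point:
  B0 = {u0, v0}
  B1 = {u1, v1}
  B2 = {u2, u4, v2, v4}
  B3 = {u3, v3}
u0 ∈ B0, v0 ∈ B0 → same block
Bisimilar ⇒ trace-equivalent.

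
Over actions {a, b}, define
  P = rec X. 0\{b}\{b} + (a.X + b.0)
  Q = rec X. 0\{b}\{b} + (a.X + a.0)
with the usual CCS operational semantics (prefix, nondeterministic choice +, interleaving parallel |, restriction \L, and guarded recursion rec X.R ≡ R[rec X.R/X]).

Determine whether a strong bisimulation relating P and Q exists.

P's transition system — 2 states:
  p0 = rec X. 0\{b}\{b} + (a.X + b.0) | --a--▸ p0, --b--▸ p1
  p1 = 0 | ·
Q's transition system — 2 states:
  q0 = rec X. 0\{b}\{b} + (a.X + a.0) | --a--▸ q0, --a--▸ q1
  q1 = 0 | ·
Bisimilarity quotient blocks:
  B0 = {p0}
  B1 = {p1, q1}
  B2 = {q0}
p0 ∈ B0, q0 ∈ B2 → different blocks

not bisimilar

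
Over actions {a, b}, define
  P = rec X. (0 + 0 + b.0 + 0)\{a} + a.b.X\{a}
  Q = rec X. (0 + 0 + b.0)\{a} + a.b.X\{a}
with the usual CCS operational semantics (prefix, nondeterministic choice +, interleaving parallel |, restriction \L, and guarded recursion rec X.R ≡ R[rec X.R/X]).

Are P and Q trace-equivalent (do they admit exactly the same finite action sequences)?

YES

LTS(P): 5 reachable states
  m0 = rec X. (0 + 0 + b.0 + 0)\{a} + a.b.X\{a} has moves ··a··> m1, ··b··> m2
  m1 = b.(rec X. (0 + 0 + b.0 + 0)\{a} + a.b.X\{a})\{a} has moves ··b··> m3
  m2 = 0\{a} has moves stopped
  m3 = (rec X. (0 + 0 + b.0 + 0)\{a} + a.b.X\{a})\{a} has moves ··b··> m4
  m4 = 0\{a}\{a} has moves stopped
LTS(Q): 5 reachable states
  n0 = rec X. (0 + 0 + b.0)\{a} + a.b.X\{a} has moves ··a··> n1, ··b··> n2
  n1 = b.(rec X. (0 + 0 + b.0)\{a} + a.b.X\{a})\{a} has moves ··b··> n3
  n2 = 0\{a} has moves stopped
  n3 = (rec X. (0 + 0 + b.0)\{a} + a.b.X\{a})\{a} has moves ··b··> n4
  n4 = 0\{a}\{a} has moves stopped
Partition-refinement fixed point:
  B0 = {m0, n0}
  B1 = {m2, m4, n2, n4}
  B2 = {m1, n1}
  B3 = {m3, n3}
m0 ∈ B0, n0 ∈ B0 → same block
Bisimilar ⇒ trace-equivalent.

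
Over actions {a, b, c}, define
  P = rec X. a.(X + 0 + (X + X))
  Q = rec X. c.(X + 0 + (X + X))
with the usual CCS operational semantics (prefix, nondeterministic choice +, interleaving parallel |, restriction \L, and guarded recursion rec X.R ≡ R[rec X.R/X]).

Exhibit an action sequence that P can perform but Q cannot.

LTS(P): 2 reachable states
  s0 = rec X. a.(X + 0 + (X + X)) → ··a··> s1
  s1 = (rec X. a.(X + 0 + (X + X))) + 0 + ((rec X. a.(X + 0 + (X + X))) + (rec X. a.(X + 0 + (X + X)))) → ··a··> s1
LTS(Q): 2 reachable states
  t0 = rec X. c.(X + 0 + (X + X)) → ··c··> t1
  t1 = (rec X. c.(X + 0 + (X + X))) + 0 + ((rec X. c.(X + 0 + (X + X))) + (rec X. c.(X + 0 + (X + X)))) → ··c··> t1
Run σ = ⟨a⟩ on P: start {s0}
  step 1 (a): {s1}
  ✓ P
Run σ = ⟨a⟩ on Q: start {t0}
  step 1 (a): no successor for Q

a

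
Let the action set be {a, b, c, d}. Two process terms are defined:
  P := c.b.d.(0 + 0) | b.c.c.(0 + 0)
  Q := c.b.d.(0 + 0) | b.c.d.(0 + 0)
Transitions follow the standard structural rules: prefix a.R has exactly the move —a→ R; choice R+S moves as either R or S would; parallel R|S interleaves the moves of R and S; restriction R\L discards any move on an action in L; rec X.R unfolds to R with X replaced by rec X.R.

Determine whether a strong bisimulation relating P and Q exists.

P ≁ Q

Reachable graph of P (16 states):
  s0 = c.b.d.(0 + 0) | b.c.c.(0 + 0) has moves -b-> s1, -c-> s2
  s1 = c.b.d.(0 + 0) | c.c.(0 + 0) has moves -c-> s3, -c-> s4
  s2 = b.d.(0 + 0) | b.c.c.(0 + 0) has moves -b-> s3, -b-> s5
  s3 = b.d.(0 + 0) | c.c.(0 + 0) has moves -b-> s6, -c-> s7
  s4 = c.b.d.(0 + 0) | c.(0 + 0) has moves -c-> s7, -c-> s8
  s5 = d.(0 + 0) | b.c.c.(0 + 0) has moves -b-> s6, -d-> s9
  s6 = d.(0 + 0) | c.c.(0 + 0) has moves -c-> s10, -d-> s11
  s7 = b.d.(0 + 0) | c.(0 + 0) has moves -b-> s10, -c-> s12
  s8 = c.b.d.(0 + 0) | (0 + 0) has moves -c-> s12
  s9 = (0 + 0) | b.c.c.(0 + 0) has moves -b-> s11
  s10 = d.(0 + 0) | c.(0 + 0) has moves -c-> s13, -d-> s14
  s11 = (0 + 0) | c.c.(0 + 0) has moves -c-> s14
  s12 = b.d.(0 + 0) | (0 + 0) has moves -b-> s13
  s13 = d.(0 + 0) | (0 + 0) has moves -d-> s15
  s14 = (0 + 0) | c.(0 + 0) has moves -c-> s15
  s15 = (0 + 0) | (0 + 0) has moves ∅
Reachable graph of Q (16 states):
  t0 = c.b.d.(0 + 0) | b.c.d.(0 + 0) has moves -b-> t1, -c-> t2
  t1 = c.b.d.(0 + 0) | c.d.(0 + 0) has moves -c-> t3, -c-> t4
  t2 = b.d.(0 + 0) | b.c.d.(0 + 0) has moves -b-> t3, -b-> t5
  t3 = b.d.(0 + 0) | c.d.(0 + 0) has moves -b-> t6, -c-> t7
  t4 = c.b.d.(0 + 0) | d.(0 + 0) has moves -c-> t7, -d-> t8
  t5 = d.(0 + 0) | b.c.d.(0 + 0) has moves -b-> t6, -d-> t9
  t6 = d.(0 + 0) | c.d.(0 + 0) has moves -c-> t10, -d-> t11
  t7 = b.d.(0 + 0) | d.(0 + 0) has moves -b-> t10, -d-> t12
  t8 = c.b.d.(0 + 0) | (0 + 0) has moves -c-> t12
  t9 = (0 + 0) | b.c.d.(0 + 0) has moves -b-> t11
  t10 = d.(0 + 0) | d.(0 + 0) has moves -d-> t13, -d-> t14
  t11 = (0 + 0) | c.d.(0 + 0) has moves -c-> t13
  t12 = b.d.(0 + 0) | (0 + 0) has moves -b-> t14
  t13 = (0 + 0) | d.(0 + 0) has moves -d-> t15
  t14 = d.(0 + 0) | (0 + 0) has moves -d-> t15
  t15 = (0 + 0) | (0 + 0) has moves ∅
Bisimilarity quotient blocks:
  B0 = {s0}
  B1 = {s1}
  B2 = {s3}
  B3 = {s6}
  B4 = {s10}
  B5 = {s14}
  B6 = {s15, t15}
  B7 = {s13, t13, t14}
  B8 = {s11}
  B9 = {s7}
  B10 = {s12, t12}
  B11 = {s4}
  B12 = {s8, t8}
  B13 = {s2}
  B14 = {s5}
  B15 = {s9}
  B16 = {t0}
  B17 = {t2}
  B18 = {t3}
  B19 = {t6}
  B20 = {t11}
  B21 = {t10}
  B22 = {t7}
  B23 = {t5}
  B24 = {t9}
  B25 = {t1}
  B26 = {t4}
s0 ∈ B0, t0 ∈ B16 → different blocks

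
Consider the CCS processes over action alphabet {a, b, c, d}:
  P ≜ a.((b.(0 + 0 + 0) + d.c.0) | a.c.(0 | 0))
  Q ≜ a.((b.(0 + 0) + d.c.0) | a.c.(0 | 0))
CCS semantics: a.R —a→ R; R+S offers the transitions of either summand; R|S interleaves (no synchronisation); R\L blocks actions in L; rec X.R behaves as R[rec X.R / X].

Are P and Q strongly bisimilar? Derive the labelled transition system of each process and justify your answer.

P ~ Q

LTS(P): 13 reachable states
  p0 = a.((b.(0 + 0 + 0) + d.c.0) | a.c.(0 | 0)) :: ··a··> p1
  p1 = (b.(0 + 0 + 0) + d.c.0) | a.c.(0 | 0) :: ··a··> p2, ··b··> p3, ··d··> p4
  p2 = (b.(0 + 0 + 0) + d.c.0) | c.(0 | 0) :: ··b··> p5, ··c··> p6, ··d··> p7
  p3 = (0 + 0 + 0) | a.c.(0 | 0) :: ··a··> p5
  p4 = c.0 | a.c.(0 | 0) :: ··a··> p7, ··c··> p8
  p5 = (0 + 0 + 0) | c.(0 | 0) :: ··c··> p9
  p6 = (b.(0 + 0 + 0) + d.c.0) | (0 | 0) :: ··b··> p9, ··d··> p10
  p7 = c.0 | c.(0 | 0) :: ··c··> p10, ··c··> p11
  p8 = 0 | a.c.(0 | 0) :: ··a··> p11
  p9 = (0 + 0 + 0) | (0 | 0) :: (no moves)
  p10 = c.0 | (0 | 0) :: ··c··> p12
  p11 = 0 | c.(0 | 0) :: ··c··> p12
  p12 = 0 | (0 | 0) :: (no moves)
LTS(Q): 13 reachable states
  q0 = a.((b.(0 + 0) + d.c.0) | a.c.(0 | 0)) :: ··a··> q1
  q1 = (b.(0 + 0) + d.c.0) | a.c.(0 | 0) :: ··a··> q2, ··b··> q3, ··d··> q4
  q2 = (b.(0 + 0) + d.c.0) | c.(0 | 0) :: ··b··> q5, ··c··> q6, ··d··> q7
  q3 = (0 + 0) | a.c.(0 | 0) :: ··a··> q5
  q4 = c.0 | a.c.(0 | 0) :: ··a··> q7, ··c··> q8
  q5 = (0 + 0) | c.(0 | 0) :: ··c··> q9
  q6 = (b.(0 + 0) + d.c.0) | (0 | 0) :: ··b··> q9, ··d··> q10
  q7 = c.0 | c.(0 | 0) :: ··c··> q10, ··c··> q11
  q8 = 0 | a.c.(0 | 0) :: ··a··> q11
  q9 = (0 + 0) | (0 | 0) :: (no moves)
  q10 = c.0 | (0 | 0) :: ··c··> q12
  q11 = 0 | c.(0 | 0) :: ··c··> q12
  q12 = 0 | (0 | 0) :: (no moves)
Coarsest stable partition (strong bisimilarity classes):
  B0 = {p0, q0}
  B1 = {p1, q1}
  B2 = {p3, p8, q3, q8}
  B3 = {p10, p11, p5, q10, q11, q5}
  B4 = {p12, p9, q12, q9}
  B5 = {p4, q4}
  B6 = {p7, q7}
  B7 = {p2, q2}
  B8 = {p6, q6}
p0 ∈ B0, q0 ∈ B0 → same block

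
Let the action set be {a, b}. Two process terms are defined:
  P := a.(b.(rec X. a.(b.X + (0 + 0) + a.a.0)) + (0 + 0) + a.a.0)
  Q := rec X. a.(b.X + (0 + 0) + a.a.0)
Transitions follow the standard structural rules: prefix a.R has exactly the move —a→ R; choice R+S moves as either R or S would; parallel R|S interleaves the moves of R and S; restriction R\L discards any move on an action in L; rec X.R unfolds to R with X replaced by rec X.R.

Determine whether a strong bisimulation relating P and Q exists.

LTS(P): 5 reachable states
  s0 = a.(b.(rec X. a.(b.X + (0 + 0) + a.a.0)) + (0 + 0) + a.a.0) ⊢ --a--▸ s1
  s1 = b.(rec X. a.(b.X + (0 + 0) + a.a.0)) + (0 + 0) + a.a.0 ⊢ --a--▸ s2, --b--▸ s3
  s2 = a.0 ⊢ --a--▸ s4
  s3 = rec X. a.(b.X + (0 + 0) + a.a.0) ⊢ --a--▸ s1
  s4 = 0 ⊢ ∅
LTS(Q): 4 reachable states
  t0 = rec X. a.(b.X + (0 + 0) + a.a.0) ⊢ --a--▸ t1
  t1 = b.(rec X. a.(b.X + (0 + 0) + a.a.0)) + (0 + 0) + a.a.0 ⊢ --a--▸ t2, --b--▸ t0
  t2 = a.0 ⊢ --a--▸ t3
  t3 = 0 ⊢ ∅
Coarsest stable partition (strong bisimilarity classes):
  B0 = {s0, s3, t0}
  B1 = {s1, t1}
  B2 = {s2, t2}
  B3 = {s4, t3}
s0 ∈ B0, t0 ∈ B0 → same block

YES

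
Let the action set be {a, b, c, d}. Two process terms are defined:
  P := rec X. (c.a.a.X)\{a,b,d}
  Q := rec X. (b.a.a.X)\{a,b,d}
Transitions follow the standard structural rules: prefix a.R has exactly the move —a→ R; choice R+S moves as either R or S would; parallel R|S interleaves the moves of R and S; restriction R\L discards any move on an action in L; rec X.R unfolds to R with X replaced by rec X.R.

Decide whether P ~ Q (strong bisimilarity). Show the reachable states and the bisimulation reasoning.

not bisimilar

P's transition system — 2 states:
  p0 = rec X. (c.a.a.X)\{a,b,d} | -c-> p1
  p1 = (a.a.(rec X. (c.a.a.X)\{a,b,d}))\{a,b,d} | ∅
Q's transition system — 1 states:
  q0 = rec X. (b.a.a.X)\{a,b,d} | ∅
Bisimilarity quotient blocks:
  B0 = {p0}
  B1 = {p1, q0}
p0 ∈ B0, q0 ∈ B1 → different blocks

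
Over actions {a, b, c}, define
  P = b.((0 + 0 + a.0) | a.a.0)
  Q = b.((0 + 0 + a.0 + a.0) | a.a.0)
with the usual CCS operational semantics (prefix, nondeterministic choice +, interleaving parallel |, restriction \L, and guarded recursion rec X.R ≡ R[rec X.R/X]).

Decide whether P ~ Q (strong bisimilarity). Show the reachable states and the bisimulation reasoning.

YES

LTS(P): 7 reachable states
  u0 = b.((0 + 0 + a.0) | a.a.0) has moves ··b··> u1
  u1 = (0 + 0 + a.0) | a.a.0 has moves ··a··> u2, ··a··> u3
  u2 = (0 + 0 + a.0) | a.0 has moves ··a··> u4, ··a··> u5
  u3 = 0 | a.a.0 has moves ··a··> u5
  u4 = (0 + 0 + a.0) | 0 has moves ··a··> u6
  u5 = 0 | a.0 has moves ··a··> u6
  u6 = 0 | 0 has moves ·
LTS(Q): 7 reachable states
  v0 = b.((0 + 0 + a.0 + a.0) | a.a.0) has moves ··b··> v1
  v1 = (0 + 0 + a.0 + a.0) | a.a.0 has moves ··a··> v2, ··a··> v3
  v2 = (0 + 0 + a.0 + a.0) | a.0 has moves ··a··> v4, ··a··> v5
  v3 = 0 | a.a.0 has moves ··a··> v5
  v4 = (0 + 0 + a.0 + a.0) | 0 has moves ··a··> v6
  v5 = 0 | a.0 has moves ··a··> v6
  v6 = 0 | 0 has moves ·
Bisimilarity quotient blocks:
  B0 = {u0, v0}
  B1 = {u1, v1}
  B2 = {u2, u3, v2, v3}
  B3 = {u4, u5, v4, v5}
  B4 = {u6, v6}
u0 ∈ B0, v0 ∈ B0 → same block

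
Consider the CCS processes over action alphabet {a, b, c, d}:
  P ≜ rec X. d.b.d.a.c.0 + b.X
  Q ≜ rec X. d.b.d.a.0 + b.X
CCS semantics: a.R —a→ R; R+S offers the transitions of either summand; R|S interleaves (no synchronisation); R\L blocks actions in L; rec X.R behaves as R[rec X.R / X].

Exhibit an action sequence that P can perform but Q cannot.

dbdac

LTS(P): 6 reachable states
  m0 = rec X. d.b.d.a.c.0 + b.X has moves —b→ m0, —d→ m1
  m1 = b.d.a.c.0 has moves —b→ m2
  m2 = d.a.c.0 has moves —d→ m3
  m3 = a.c.0 has moves —a→ m4
  m4 = c.0 has moves —c→ m5
  m5 = 0 has moves ∅
LTS(Q): 5 reachable states
  n0 = rec X. d.b.d.a.0 + b.X has moves —b→ n0, —d→ n1
  n1 = b.d.a.0 has moves —b→ n2
  n2 = d.a.0 has moves —d→ n3
  n3 = a.0 has moves —a→ n4
  n4 = 0 has moves ∅
Executing dbdac from P (initial set {m0}):
  step 1 (d): {m1}
  step 2 (b): {m2}
  step 3 (d): {m3}
  step 4 (a): {m4}
  step 5 (c): {m5}
  ✓ P
Executing dbdac from Q (initial set {n0}):
  step 1 (d): {n1}
  step 2 (b): {n2}
  step 3 (d): {n3}
  step 4 (a): {n4}
  step 5 (c): ∅  — Q cannot continue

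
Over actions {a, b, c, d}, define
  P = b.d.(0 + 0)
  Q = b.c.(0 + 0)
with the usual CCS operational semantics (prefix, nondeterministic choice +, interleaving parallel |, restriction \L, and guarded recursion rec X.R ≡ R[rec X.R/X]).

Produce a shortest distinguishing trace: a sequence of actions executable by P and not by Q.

bd

Reachable graph of P (3 states):
  u0 = b.d.(0 + 0) → -b-> u1
  u1 = d.(0 + 0) → -d-> u2
  u2 = 0 + 0 → ·
Reachable graph of Q (3 states):
  v0 = b.c.(0 + 0) → -b-> v1
  v1 = c.(0 + 0) → -c-> v2
  v2 = 0 + 0 → ·
Trace ⟨bd⟩ through P, begin at {u0}:
  [1] b ⇒ {u1}
  [2] d ⇒ {u2}
  ✓ P
Trace ⟨bd⟩ through Q, begin at {v0}:
  [1] b ⇒ {v1}
  [2] d ⇒ no successor for Q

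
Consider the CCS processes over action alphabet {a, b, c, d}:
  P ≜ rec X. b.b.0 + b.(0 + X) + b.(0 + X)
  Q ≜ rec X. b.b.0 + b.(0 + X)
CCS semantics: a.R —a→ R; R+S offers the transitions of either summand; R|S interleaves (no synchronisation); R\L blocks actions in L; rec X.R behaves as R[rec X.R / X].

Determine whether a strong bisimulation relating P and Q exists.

Reachable graph of P (4 states):
  u0 = rec X. b.b.0 + b.(0 + X) + b.(0 + X) → --b--▸ u1, --b--▸ u2
  u1 = 0 + (rec X. b.b.0 + b.(0 + X) + b.(0 + X)) → --b--▸ u1, --b--▸ u2
  u2 = b.0 → --b--▸ u3
  u3 = 0 → stopped
Reachable graph of Q (4 states):
  v0 = rec X. b.b.0 + b.(0 + X) → --b--▸ v1, --b--▸ v2
  v1 = 0 + (rec X. b.b.0 + b.(0 + X)) → --b--▸ v1, --b--▸ v2
  v2 = b.0 → --b--▸ v3
  v3 = 0 → stopped
Partition-refinement fixed point:
  B0 = {u0, u1, v0, v1}
  B1 = {u2, v2}
  B2 = {u3, v3}
u0 ∈ B0, v0 ∈ B0 → same block

P ~ Q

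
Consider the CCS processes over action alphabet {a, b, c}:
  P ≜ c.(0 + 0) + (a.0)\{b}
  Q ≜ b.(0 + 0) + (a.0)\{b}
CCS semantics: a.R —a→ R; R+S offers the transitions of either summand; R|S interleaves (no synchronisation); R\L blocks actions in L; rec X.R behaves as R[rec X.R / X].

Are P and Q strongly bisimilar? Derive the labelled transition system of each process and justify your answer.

P ≁ Q

LTS(P): 3 reachable states
  u0 = c.(0 + 0) + (a.0)\{b} ⊢ ··a··> u1, ··c··> u2
  u1 = 0\{b} ⊢ stopped
  u2 = 0 + 0 ⊢ stopped
LTS(Q): 3 reachable states
  v0 = b.(0 + 0) + (a.0)\{b} ⊢ ··a··> v1, ··b··> v2
  v1 = 0\{b} ⊢ stopped
  v2 = 0 + 0 ⊢ stopped
Coarsest stable partition (strong bisimilarity classes):
  B0 = {u0}
  B1 = {u1, u2, v1, v2}
  B2 = {v0}
u0 ∈ B0, v0 ∈ B2 → different blocks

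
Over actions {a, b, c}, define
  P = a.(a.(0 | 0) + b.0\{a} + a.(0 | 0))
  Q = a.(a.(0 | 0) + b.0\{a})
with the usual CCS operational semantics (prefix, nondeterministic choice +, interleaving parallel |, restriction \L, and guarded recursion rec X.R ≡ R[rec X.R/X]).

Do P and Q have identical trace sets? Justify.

YES

Reachable graph of P (4 states):
  m0 = a.(a.(0 | 0) + b.0\{a} + a.(0 | 0)) ⊢ —a→ m1
  m1 = a.(0 | 0) + b.0\{a} + a.(0 | 0) ⊢ —a→ m2, —b→ m3
  m2 = 0 | 0 ⊢ stopped
  m3 = 0\{a} ⊢ stopped
Reachable graph of Q (4 states):
  n0 = a.(a.(0 | 0) + b.0\{a}) ⊢ —a→ n1
  n1 = a.(0 | 0) + b.0\{a} ⊢ —a→ n2, —b→ n3
  n2 = 0 | 0 ⊢ stopped
  n3 = 0\{a} ⊢ stopped
Bisimilarity quotient blocks:
  B0 = {m0, n0}
  B1 = {m1, n1}
  B2 = {m2, m3, n2, n3}
m0 ∈ B0, n0 ∈ B0 → same block
Bisimilar ⇒ trace-equivalent.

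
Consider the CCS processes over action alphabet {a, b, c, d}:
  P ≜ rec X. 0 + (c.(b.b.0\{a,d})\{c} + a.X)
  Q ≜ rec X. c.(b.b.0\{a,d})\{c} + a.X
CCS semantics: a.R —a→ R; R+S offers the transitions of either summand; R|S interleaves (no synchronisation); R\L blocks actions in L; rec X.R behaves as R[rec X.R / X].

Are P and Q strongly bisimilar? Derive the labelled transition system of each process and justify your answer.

Reachable graph of P (4 states):
  s0 = rec X. 0 + (c.(b.b.0\{a,d})\{c} + a.X) | --a--▸ s0, --c--▸ s1
  s1 = (b.b.0\{a,d})\{c} | --b--▸ s2
  s2 = (b.0\{a,d})\{c} | --b--▸ s3
  s3 = 0\{a,d}\{c} | (no moves)
Reachable graph of Q (4 states):
  t0 = rec X. c.(b.b.0\{a,d})\{c} + a.X | --a--▸ t0, --c--▸ t1
  t1 = (b.b.0\{a,d})\{c} | --b--▸ t2
  t2 = (b.0\{a,d})\{c} | --b--▸ t3
  t3 = 0\{a,d}\{c} | (no moves)
Coarsest stable partition (strong bisimilarity classes):
  B0 = {s0, t0}
  B1 = {s1, t1}
  B2 = {s2, t2}
  B3 = {s3, t3}
s0 ∈ B0, t0 ∈ B0 → same block

YES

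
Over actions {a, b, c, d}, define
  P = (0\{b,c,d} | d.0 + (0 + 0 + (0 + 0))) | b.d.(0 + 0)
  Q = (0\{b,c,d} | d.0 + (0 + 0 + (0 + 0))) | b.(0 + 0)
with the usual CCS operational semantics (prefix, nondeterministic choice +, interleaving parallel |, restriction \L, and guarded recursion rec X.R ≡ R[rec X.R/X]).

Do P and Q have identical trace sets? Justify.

trace-distinct — witness ⟨bdd⟩

Reachable graph of P (6 states):
  s0 = (0\{b,c,d} | d.0 + (0 + 0 + (0 + 0))) | b.d.(0 + 0) → ··b··> s1, ··d··> s2
  s1 = (0\{b,c,d} | d.0 + (0 + 0 + (0 + 0))) | d.(0 + 0) → ··d··> s3, ··d··> s4
  s2 = 0\{b,c,d} | 0 | b.d.(0 + 0) → ··b··> s4
  s3 = (0\{b,c,d} | d.0 + (0 + 0 + (0 + 0))) | (0 + 0) → ··d··> s5
  s4 = 0\{b,c,d} | 0 | d.(0 + 0) → ··d··> s5
  s5 = 0\{b,c,d} | 0 | (0 + 0) → deadlocked
Reachable graph of Q (4 states):
  t0 = (0\{b,c,d} | d.0 + (0 + 0 + (0 + 0))) | b.(0 + 0) → ··b··> t1, ··d··> t2
  t1 = (0\{b,c,d} | d.0 + (0 + 0 + (0 + 0))) | (0 + 0) → ··d··> t3
  t2 = 0\{b,c,d} | 0 | b.(0 + 0) → ··b··> t3
  t3 = 0\{b,c,d} | 0 | (0 + 0) → deadlocked
Run σ = ⟨bdd⟩ on P: start {s0}
  step 1 (b): {s1}
  step 2 (d): {s3, s4}
  step 3 (d): {s5}
  P completes σ.
Run σ = ⟨bdd⟩ on Q: start {t0}
  step 1 (b): {t1}
  step 2 (d): {t3}
  step 3 (d): ∅  — Q cannot continue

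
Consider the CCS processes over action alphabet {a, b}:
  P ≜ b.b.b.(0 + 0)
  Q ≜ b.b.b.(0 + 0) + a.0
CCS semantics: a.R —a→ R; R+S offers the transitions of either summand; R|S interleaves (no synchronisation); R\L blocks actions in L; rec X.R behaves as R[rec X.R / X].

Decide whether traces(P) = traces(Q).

NO — witness ⟨a⟩

Reachable graph of P (4 states):
  u0 = b.b.b.(0 + 0) has moves ··b··> u1
  u1 = b.b.(0 + 0) has moves ··b··> u2
  u2 = b.(0 + 0) has moves ··b··> u3
  u3 = 0 + 0 has moves ·
Reachable graph of Q (5 states):
  v0 = b.b.b.(0 + 0) + a.0 has moves ··a··> v1, ··b··> v2
  v1 = 0 has moves ·
  v2 = b.b.(0 + 0) has moves ··b··> v3
  v3 = b.(0 + 0) has moves ··b··> v4
  v4 = 0 + 0 has moves ·
Trace ⟨a⟩ through Q, begin at {v0}:
  [1] a ⇒ {v1}
  Q completes σ.
Trace ⟨a⟩ through P, begin at {u0}:
  [1] a ⇒ ∅ (P stuck)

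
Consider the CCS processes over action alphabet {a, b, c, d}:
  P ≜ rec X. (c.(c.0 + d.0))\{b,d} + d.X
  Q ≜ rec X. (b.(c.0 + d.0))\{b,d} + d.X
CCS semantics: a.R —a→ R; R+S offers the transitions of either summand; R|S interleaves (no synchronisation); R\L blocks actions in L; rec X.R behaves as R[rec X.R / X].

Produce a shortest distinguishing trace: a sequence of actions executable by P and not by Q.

P's transition system — 3 states:
  p0 = rec X. (c.(c.0 + d.0))\{b,d} + d.X ⊢ =c=> p1, =d=> p0
  p1 = (c.0 + d.0)\{b,d} ⊢ =c=> p2
  p2 = 0\{b,d} ⊢ deadlocked
Q's transition system — 1 states:
  q0 = rec X. (b.(c.0 + d.0))\{b,d} + d.X ⊢ =d=> q0
Trace ⟨c⟩ through P, begin at {p0}:
  step 1 (c): {p1}
  P completes σ.
Trace ⟨c⟩ through Q, begin at {q0}:
  step 1 (c): ∅ (Q stuck)

c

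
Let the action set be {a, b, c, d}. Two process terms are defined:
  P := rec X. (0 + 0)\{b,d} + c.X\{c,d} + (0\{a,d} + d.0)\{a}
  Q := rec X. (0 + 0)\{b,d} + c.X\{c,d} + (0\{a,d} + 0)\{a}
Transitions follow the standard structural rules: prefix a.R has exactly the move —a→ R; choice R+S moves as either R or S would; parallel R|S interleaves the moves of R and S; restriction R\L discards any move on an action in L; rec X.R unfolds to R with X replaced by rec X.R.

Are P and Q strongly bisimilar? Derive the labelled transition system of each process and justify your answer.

P ≁ Q

Reachable graph of P (3 states):
  u0 = rec X. (0 + 0)\{b,d} + c.X\{c,d} + (0\{a,d} + d.0)\{a} :: ··c··> u1, ··d··> u2
  u1 = (rec X. (0 + 0)\{b,d} + c.X\{c,d} + (0\{a,d} + d.0)\{a})\{c,d} :: stopped
  u2 = 0\{a} :: stopped
Reachable graph of Q (2 states):
  v0 = rec X. (0 + 0)\{b,d} + c.X\{c,d} + (0\{a,d} + 0)\{a} :: ··c··> v1
  v1 = (rec X. (0 + 0)\{b,d} + c.X\{c,d} + (0\{a,d} + 0)\{a})\{c,d} :: stopped
Bisimilarity quotient blocks:
  B0 = {u0}
  B1 = {u1, u2, v1}
  B2 = {v0}
u0 ∈ B0, v0 ∈ B2 → different blocks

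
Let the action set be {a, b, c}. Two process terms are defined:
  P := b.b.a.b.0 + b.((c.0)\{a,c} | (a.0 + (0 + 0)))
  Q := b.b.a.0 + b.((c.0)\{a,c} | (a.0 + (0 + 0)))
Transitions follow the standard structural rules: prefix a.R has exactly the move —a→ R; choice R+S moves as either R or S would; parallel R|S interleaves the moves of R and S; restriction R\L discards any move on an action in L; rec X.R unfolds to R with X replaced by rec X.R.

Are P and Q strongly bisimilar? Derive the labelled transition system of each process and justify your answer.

not bisimilar

P's transition system — 7 states:
  s0 = b.b.a.b.0 + b.((c.0)\{a,c} | (a.0 + (0 + 0))) ⊢ ··b··> s1, ··b··> s2
  s1 = (c.0)\{a,c} | (a.0 + (0 + 0)) ⊢ ··a··> s3
  s2 = b.a.b.0 ⊢ ··b··> s4
  s3 = (c.0)\{a,c} | 0 ⊢ stopped
  s4 = a.b.0 ⊢ ··a··> s5
  s5 = b.0 ⊢ ··b··> s6
  s6 = 0 ⊢ stopped
Q's transition system — 6 states:
  t0 = b.b.a.0 + b.((c.0)\{a,c} | (a.0 + (0 + 0))) ⊢ ··b··> t1, ··b··> t2
  t1 = (c.0)\{a,c} | (a.0 + (0 + 0)) ⊢ ··a··> t3
  t2 = b.a.0 ⊢ ··b··> t4
  t3 = (c.0)\{a,c} | 0 ⊢ stopped
  t4 = a.0 ⊢ ··a··> t5
  t5 = 0 ⊢ stopped
Partition-refinement fixed point:
  B0 = {s0}
  B1 = {s2}
  B2 = {s4}
  B3 = {s5}
  B4 = {s3, s6, t3, t5}
  B5 = {s1, t1, t4}
  B6 = {t0}
  B7 = {t2}
s0 ∈ B0, t0 ∈ B6 → different blocks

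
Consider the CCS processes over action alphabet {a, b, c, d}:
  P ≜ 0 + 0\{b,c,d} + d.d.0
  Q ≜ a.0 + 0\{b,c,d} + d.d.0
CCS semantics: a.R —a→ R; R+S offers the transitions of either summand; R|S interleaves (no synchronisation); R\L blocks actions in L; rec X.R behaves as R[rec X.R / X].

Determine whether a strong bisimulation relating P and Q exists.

Reachable graph of P (3 states):
  m0 = 0 + 0\{b,c,d} + d.d.0 | -d-> m1
  m1 = d.0 | -d-> m2
  m2 = 0 | stopped
Reachable graph of Q (3 states):
  n0 = a.0 + 0\{b,c,d} + d.d.0 | -a-> n1, -d-> n2
  n1 = 0 | stopped
  n2 = d.0 | -d-> n1
Partition-refinement fixed point:
  B0 = {m0}
  B1 = {m1, n2}
  B2 = {m2, n1}
  B3 = {n0}
m0 ∈ B0, n0 ∈ B3 → different blocks

P ≁ Q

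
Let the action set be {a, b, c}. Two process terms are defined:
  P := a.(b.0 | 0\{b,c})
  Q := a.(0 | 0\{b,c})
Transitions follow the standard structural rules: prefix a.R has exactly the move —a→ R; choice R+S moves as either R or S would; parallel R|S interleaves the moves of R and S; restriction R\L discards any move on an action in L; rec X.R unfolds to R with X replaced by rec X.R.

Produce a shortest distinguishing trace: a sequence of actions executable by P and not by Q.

ab

LTS(P): 3 reachable states
  m0 = a.(b.0 | 0\{b,c}) ⊢ --a--▸ m1
  m1 = b.0 | 0\{b,c} ⊢ --b--▸ m2
  m2 = 0 | 0\{b,c} ⊢ ∅
LTS(Q): 2 reachable states
  n0 = a.(0 | 0\{b,c}) ⊢ --a--▸ n1
  n1 = 0 | 0\{b,c} ⊢ ∅
Trace ⟨ab⟩ through P, begin at {m0}:
  [1] a ⇒ {m1}
  [2] b ⇒ {m2}
  — P admits the full trace.
Trace ⟨ab⟩ through Q, begin at {n0}:
  [1] a ⇒ {n1}
  [2] b ⇒ no successor for Q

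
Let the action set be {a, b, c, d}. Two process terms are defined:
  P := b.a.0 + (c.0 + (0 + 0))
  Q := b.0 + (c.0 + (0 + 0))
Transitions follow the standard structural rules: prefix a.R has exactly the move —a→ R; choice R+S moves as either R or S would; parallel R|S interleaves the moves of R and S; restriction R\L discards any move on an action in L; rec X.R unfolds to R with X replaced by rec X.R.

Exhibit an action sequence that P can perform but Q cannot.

ba

Reachable graph of P (3 states):
  s0 = b.a.0 + (c.0 + (0 + 0)) ⊢ --b--▸ s1, --c--▸ s2
  s1 = a.0 ⊢ --a--▸ s2
  s2 = 0 ⊢ stopped
Reachable graph of Q (2 states):
  t0 = b.0 + (c.0 + (0 + 0)) ⊢ --b--▸ t1, --c--▸ t1
  t1 = 0 ⊢ stopped
Trace ⟨ba⟩ through P, begin at {s0}:
  after b @ step 1: {s1}
  after a @ step 2: {s2}
  ✓ P
Trace ⟨ba⟩ through Q, begin at {t0}:
  after b @ step 1: {t1}
  after a @ step 2: ∅ (Q stuck)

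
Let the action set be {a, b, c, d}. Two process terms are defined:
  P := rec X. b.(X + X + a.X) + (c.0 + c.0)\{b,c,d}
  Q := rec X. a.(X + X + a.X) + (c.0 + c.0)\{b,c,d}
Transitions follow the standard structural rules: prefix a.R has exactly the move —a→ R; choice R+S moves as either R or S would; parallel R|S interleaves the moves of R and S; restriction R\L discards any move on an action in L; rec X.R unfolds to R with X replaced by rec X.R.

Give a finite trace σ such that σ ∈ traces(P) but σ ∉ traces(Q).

b

Reachable graph of P (2 states):
  m0 = rec X. b.(X + X + a.X) + (c.0 + c.0)\{b,c,d} | --b--▸ m1
  m1 = (rec X. b.(X + X + a.X) + (c.0 + c.0)\{b,c,d}) + (rec X. b.(X + X + a.X) + (c.0 + c.0)\{b,c,d}) + a.(rec X. b.(X + X + a.X) + (c.0 + c.0)\{b,c,d}) | --a--▸ m0, --b--▸ m1
Reachable graph of Q (2 states):
  n0 = rec X. a.(X + X + a.X) + (c.0 + c.0)\{b,c,d} | --a--▸ n1
  n1 = (rec X. a.(X + X + a.X) + (c.0 + c.0)\{b,c,d}) + (rec X. a.(X + X + a.X) + (c.0 + c.0)\{b,c,d}) + a.(rec X. a.(X + X + a.X) + (c.0 + c.0)\{b,c,d}) | --a--▸ n0, --a--▸ n1
Executing b from P (initial set {m0}):
  step 1 (b): {m1}
  P completes σ.
Executing b from Q (initial set {n0}):
  step 1 (b): ∅  — Q cannot continue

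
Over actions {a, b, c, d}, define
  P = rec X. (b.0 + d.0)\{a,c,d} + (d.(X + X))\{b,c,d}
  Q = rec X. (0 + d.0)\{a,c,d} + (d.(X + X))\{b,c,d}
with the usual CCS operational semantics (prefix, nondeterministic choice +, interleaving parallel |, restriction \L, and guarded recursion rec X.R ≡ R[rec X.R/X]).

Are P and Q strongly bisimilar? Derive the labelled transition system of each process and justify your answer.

P's transition system — 2 states:
  s0 = rec X. (b.0 + d.0)\{a,c,d} + (d.(X + X))\{b,c,d} | ··b··> s1
  s1 = 0\{a,c,d} | deadlocked
Q's transition system — 1 states:
  t0 = rec X. (0 + d.0)\{a,c,d} + (d.(X + X))\{b,c,d} | deadlocked
Bisimilarity quotient blocks:
  B0 = {s0}
  B1 = {s1, t0}
s0 ∈ B0, t0 ∈ B1 → different blocks

NO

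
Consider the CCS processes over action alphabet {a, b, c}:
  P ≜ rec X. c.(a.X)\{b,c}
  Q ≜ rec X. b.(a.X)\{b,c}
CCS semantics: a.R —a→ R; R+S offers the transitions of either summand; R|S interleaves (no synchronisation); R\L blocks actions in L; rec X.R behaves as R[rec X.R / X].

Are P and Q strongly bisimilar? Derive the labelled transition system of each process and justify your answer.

LTS(P): 3 reachable states
  s0 = rec X. c.(a.X)\{b,c} :: ··c··> s1
  s1 = (a.(rec X. c.(a.X)\{b,c}))\{b,c} :: ··a··> s2
  s2 = (rec X. c.(a.X)\{b,c})\{b,c} :: stopped
LTS(Q): 3 reachable states
  t0 = rec X. b.(a.X)\{b,c} :: ··b··> t1
  t1 = (a.(rec X. b.(a.X)\{b,c}))\{b,c} :: ··a··> t2
  t2 = (rec X. b.(a.X)\{b,c})\{b,c} :: stopped
Bisimilarity quotient blocks:
  B0 = {s0}
  B1 = {s1, t1}
  B2 = {s2, t2}
  B3 = {t0}
s0 ∈ B0, t0 ∈ B3 → different blocks

P ≁ Q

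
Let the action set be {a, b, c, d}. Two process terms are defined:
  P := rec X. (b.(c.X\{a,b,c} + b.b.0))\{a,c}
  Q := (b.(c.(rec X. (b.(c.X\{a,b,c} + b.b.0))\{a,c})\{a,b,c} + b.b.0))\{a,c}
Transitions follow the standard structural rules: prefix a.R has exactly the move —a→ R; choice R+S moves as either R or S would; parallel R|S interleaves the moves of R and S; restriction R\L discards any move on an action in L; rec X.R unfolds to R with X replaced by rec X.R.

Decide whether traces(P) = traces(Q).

LTS(P): 4 reachable states
  u0 = rec X. (b.(c.X\{a,b,c} + b.b.0))\{a,c} ⊢ ··b··> u1
  u1 = (c.(rec X. (b.(c.X\{a,b,c} + b.b.0))\{a,c})\{a,b,c} + b.b.0)\{a,c} ⊢ ··b··> u2
  u2 = (b.0)\{a,c} ⊢ ··b··> u3
  u3 = 0\{a,c} ⊢ ∅
LTS(Q): 4 reachable states
  v0 = (b.(c.(rec X. (b.(c.X\{a,b,c} + b.b.0))\{a,c})\{a,b,c} + b.b.0))\{a,c} ⊢ ··b··> v1
  v1 = (c.(rec X. (b.(c.X\{a,b,c} + b.b.0))\{a,c})\{a,b,c} + b.b.0)\{a,c} ⊢ ··b··> v2
  v2 = (b.0)\{a,c} ⊢ ··b··> v3
  v3 = 0\{a,c} ⊢ ∅
Bisimilarity quotient blocks:
  B0 = {u0, v0}
  B1 = {u1, v1}
  B2 = {u2, v2}
  B3 = {u3, v3}
u0 ∈ B0, v0 ∈ B0 → same block
Bisimilar ⇒ trace-equivalent.

YES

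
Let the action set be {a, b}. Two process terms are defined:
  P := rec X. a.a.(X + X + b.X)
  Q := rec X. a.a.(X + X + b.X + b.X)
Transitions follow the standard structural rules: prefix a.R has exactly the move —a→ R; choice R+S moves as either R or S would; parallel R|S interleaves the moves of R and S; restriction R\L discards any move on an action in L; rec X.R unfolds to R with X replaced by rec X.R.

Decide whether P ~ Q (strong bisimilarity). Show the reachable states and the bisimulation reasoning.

bisimilar

LTS(P): 3 reachable states
  u0 = rec X. a.a.(X + X + b.X) ⊢ ··a··> u1
  u1 = a.((rec X. a.a.(X + X + b.X)) + (rec X. a.a.(X + X + b.X)) + b.(rec X. a.a.(X + X + b.X))) ⊢ ··a··> u2
  u2 = (rec X. a.a.(X + X + b.X)) + (rec X. a.a.(X + X + b.X)) + b.(rec X. a.a.(X + X + b.X)) ⊢ ··a··> u1, ··b··> u0
LTS(Q): 3 reachable states
  v0 = rec X. a.a.(X + X + b.X + b.X) ⊢ ··a··> v1
  v1 = a.((rec X. a.a.(X + X + b.X + b.X)) + (rec X. a.a.(X + X + b.X + b.X)) + b.(rec X. a.a.(X + X + b.X + b.X)) + b.(rec X. a.a.(X + X + b.X + b.X))) ⊢ ··a··> v2
  v2 = (rec X. a.a.(X + X + b.X + b.X)) + (rec X. a.a.(X + X + b.X + b.X)) + b.(rec X. a.a.(X + X + b.X + b.X)) + b.(rec X. a.a.(X + X + b.X + b.X)) ⊢ ··a··> v1, ··b··> v0
Coarsest stable partition (strong bisimilarity classes):
  B0 = {u0, v0}
  B1 = {u1, v1}
  B2 = {u2, v2}
u0 ∈ B0, v0 ∈ B0 → same block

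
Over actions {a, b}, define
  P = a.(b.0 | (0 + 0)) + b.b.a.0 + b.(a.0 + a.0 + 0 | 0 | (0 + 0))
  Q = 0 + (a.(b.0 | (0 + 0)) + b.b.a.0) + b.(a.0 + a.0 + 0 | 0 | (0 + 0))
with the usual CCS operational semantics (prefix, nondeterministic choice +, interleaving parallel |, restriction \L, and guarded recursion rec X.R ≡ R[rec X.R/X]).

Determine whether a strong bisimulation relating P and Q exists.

LTS(P): 7 reachable states
  s0 = a.(b.0 | (0 + 0)) + b.b.a.0 + b.(a.0 + a.0 + 0 | 0 | (0 + 0)) :: -a-> s1, -b-> s2, -b-> s3
  s1 = b.0 | (0 + 0) :: -b-> s4
  s2 = a.0 + a.0 + 0 | 0 | (0 + 0) :: -a-> s5
  s3 = b.a.0 :: -b-> s6
  s4 = 0 | (0 + 0) :: (no moves)
  s5 = 0 :: (no moves)
  s6 = a.0 :: -a-> s5
LTS(Q): 7 reachable states
  t0 = 0 + (a.(b.0 | (0 + 0)) + b.b.a.0) + b.(a.0 + a.0 + 0 | 0 | (0 + 0)) :: -a-> t1, -b-> t2, -b-> t3
  t1 = b.0 | (0 + 0) :: -b-> t4
  t2 = a.0 + a.0 + 0 | 0 | (0 + 0) :: -a-> t5
  t3 = b.a.0 :: -b-> t6
  t4 = 0 | (0 + 0) :: (no moves)
  t5 = 0 :: (no moves)
  t6 = a.0 :: -a-> t5
Partition-refinement fixed point:
  B0 = {s0, t0}
  B1 = {s1, t1}
  B2 = {s4, s5, t4, t5}
  B3 = {s2, s6, t2, t6}
  B4 = {s3, t3}
s0 ∈ B0, t0 ∈ B0 → same block

YES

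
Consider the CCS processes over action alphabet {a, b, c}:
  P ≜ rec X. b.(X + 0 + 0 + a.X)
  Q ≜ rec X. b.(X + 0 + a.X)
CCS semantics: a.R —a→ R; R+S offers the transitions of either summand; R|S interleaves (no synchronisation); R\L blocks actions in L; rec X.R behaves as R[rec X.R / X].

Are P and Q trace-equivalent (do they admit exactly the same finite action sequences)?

LTS(P): 2 reachable states
  u0 = rec X. b.(X + 0 + 0 + a.X) ⊢ ··b··> u1
  u1 = (rec X. b.(X + 0 + 0 + a.X)) + 0 + 0 + a.(rec X. b.(X + 0 + 0 + a.X)) ⊢ ··a··> u0, ··b··> u1
LTS(Q): 2 reachable states
  v0 = rec X. b.(X + 0 + a.X) ⊢ ··b··> v1
  v1 = (rec X. b.(X + 0 + a.X)) + 0 + a.(rec X. b.(X + 0 + a.X)) ⊢ ··a··> v0, ··b··> v1
Partition-refinement fixed point:
  B0 = {u0, v0}
  B1 = {u1, v1}
u0 ∈ B0, v0 ∈ B0 → same block
Bisimilar ⇒ trace-equivalent.

traces(P) = traces(Q)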